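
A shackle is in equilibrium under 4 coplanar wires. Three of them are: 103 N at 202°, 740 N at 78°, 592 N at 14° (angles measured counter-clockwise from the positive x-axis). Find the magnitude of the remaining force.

Sum the known components: ΣF_x = 632.8 N, ΣF_y = 828.5 N.
For equilibrium the remaining force must supply (−ΣF_x, −ΣF_y) = (-632.8, -828.5) N.
Magnitude = √((-632.8)² + (-828.5)²) = 1042 N; direction = atan2(-828.5, -632.8) = 232.6°.

F ≈ 1040 N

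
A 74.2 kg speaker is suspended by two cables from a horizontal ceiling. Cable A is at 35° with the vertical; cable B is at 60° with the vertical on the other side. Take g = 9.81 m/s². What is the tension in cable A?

T_A ≈ 633 N

Angles from the horizontal: cable A is 90° − 35° = 55°, cable B is 90° − 60° = 30°.
Weight W = 74.2 × 9.81 = 727.9 N acts straight down.
Horizontal: T_A cos 55° = T_B cos 30°  →  T_B = 0.6623 T_A.
Vertical: T_A sin 55° + T_B sin 30° = 727.9.
Substituting the horizontal relation into the vertical equation gives 1.15 T_A = 727.9, so T_A = 632.8 N.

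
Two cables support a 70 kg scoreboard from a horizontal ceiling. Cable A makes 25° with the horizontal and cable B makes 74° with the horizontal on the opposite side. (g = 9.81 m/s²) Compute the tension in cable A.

T_A ≈ 192 N

Weight W = 70 × 9.81 = 686.7 N acts straight down.
Horizontal: T_A cos 25° = T_B cos 74°  →  T_B = 3.288 T_A.
Vertical: T_A sin 25° + T_B sin 74° = 686.7.
Substituting the horizontal relation into the vertical equation gives 3.583 T_A = 686.7, so T_A = 191.6 N.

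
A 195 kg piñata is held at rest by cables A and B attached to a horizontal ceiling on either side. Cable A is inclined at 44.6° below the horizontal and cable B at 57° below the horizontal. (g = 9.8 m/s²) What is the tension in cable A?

Weight W = 195 × 9.8 = 1911 N acts straight down.
Horizontal: T_A cos 44.6° = T_B cos 57°  →  T_B = 1.307 T_A.
Vertical: T_A sin 44.6° + T_B sin 57° = 1911.
Substituting the horizontal relation into the vertical equation gives 1.799 T_A = 1911, so T_A = 1063 N.

T_A ≈ 1060 N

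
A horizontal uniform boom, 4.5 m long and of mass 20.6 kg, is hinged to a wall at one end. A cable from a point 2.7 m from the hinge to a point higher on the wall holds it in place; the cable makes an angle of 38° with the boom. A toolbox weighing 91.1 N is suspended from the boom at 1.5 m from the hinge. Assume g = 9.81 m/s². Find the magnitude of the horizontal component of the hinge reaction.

Take torques about the hinge: T sin 38° · 2.7 = 20.6×9.81×2.25 + 91.1×1.5 = 591.34 N·m.
So T = 591.34 / (0.6157 × 2.7) = 355.74 N.
ΣF_x = 0: H_x = T cos 38° = 280.33 N.

H_x ≈ 280 N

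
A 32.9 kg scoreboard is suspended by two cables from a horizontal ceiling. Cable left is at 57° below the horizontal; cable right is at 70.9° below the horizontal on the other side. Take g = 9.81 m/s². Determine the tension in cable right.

Weight W = 32.9 × 9.81 = 322.7 N acts straight down.
Horizontal: T_left cos 57° = T_right cos 70.9°  →  T_left = 0.6008 T_right.
Vertical: T_left sin 57° + T_right sin 70.9° = 322.7.
Substituting the horizontal relation into the vertical equation gives 1.449 T_right = 322.7, so T_right = 222.8 N.

T_right ≈ 223 N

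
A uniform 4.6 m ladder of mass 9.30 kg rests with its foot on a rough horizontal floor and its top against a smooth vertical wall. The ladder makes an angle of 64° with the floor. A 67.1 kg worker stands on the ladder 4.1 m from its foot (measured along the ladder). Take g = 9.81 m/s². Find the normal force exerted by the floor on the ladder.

ΣF_y = 0: N_floor = 9.30×9.81 + 67.1×9.81 = 749.48 N.

N_floor ≈ 749 N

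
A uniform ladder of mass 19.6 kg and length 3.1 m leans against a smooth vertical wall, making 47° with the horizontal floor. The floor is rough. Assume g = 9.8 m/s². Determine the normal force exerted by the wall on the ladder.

N_wall ≈ 89.6 N

Torques about the foot: N_wall · 3.1 sin 47° = 19.6×9.8×1.55 cos 47° → N_wall = 89.559 N.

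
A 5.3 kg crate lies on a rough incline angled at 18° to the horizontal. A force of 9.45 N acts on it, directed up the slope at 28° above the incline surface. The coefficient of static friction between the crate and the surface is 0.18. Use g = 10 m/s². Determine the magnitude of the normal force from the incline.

N ≈ 46 N

Axes along / perpendicular to the incline. W sin 18° = 16.38 N down-slope; W cos 18° = 50.41 N into the surface.
Perpendicular: N = W cos 18° − P sin 28° = 50.41 − 4.437 = 45.97 N.
Along incline: P cos 28° + f = W sin 18° (friction acts up-slope) → f = 16.38 − 8.344 = 8.034 N.
|f| = 8.034 N ≤ μN = 8.275 N, so the crate is indeed static.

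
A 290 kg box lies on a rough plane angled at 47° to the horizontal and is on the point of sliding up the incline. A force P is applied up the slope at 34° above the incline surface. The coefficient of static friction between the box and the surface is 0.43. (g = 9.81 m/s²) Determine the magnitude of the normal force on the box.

On the verge of sliding up the incline, friction equals μN and acts down the slope.
Perpendicular: N + P sin 34° = W cos 47° = 1940 N.
Along incline: P cos 34° = W sin 47° + μN  with W sin 47° = 2081 N.
Solving the pair for P and N: P = 2726 N, N = 416.1 N (and f = μN = 178.9 N).

N ≈ 416 N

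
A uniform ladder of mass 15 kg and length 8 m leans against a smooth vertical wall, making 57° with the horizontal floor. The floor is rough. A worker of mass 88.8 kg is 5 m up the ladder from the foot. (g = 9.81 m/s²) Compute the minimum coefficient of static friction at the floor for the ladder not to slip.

μ_min ≈ 0.394

ΣF_y = 0: N_floor = 15×9.81 + 88.8×9.81 = 1018.3 N.
Torques about the foot: N_wall · 8 sin 57° = 15×9.81×4 cos 57° + 88.8×9.81×5 cos 57° → N_wall = 401.35 N.
ΣF_x = 0: f_floor = N_wall = 401.35 N.
μ_min = f_floor / N_floor = 401.35 / 1018.3 = 0.3941.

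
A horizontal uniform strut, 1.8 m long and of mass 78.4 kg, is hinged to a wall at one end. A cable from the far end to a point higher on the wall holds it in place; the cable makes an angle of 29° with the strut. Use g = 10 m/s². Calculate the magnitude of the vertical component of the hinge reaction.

Take torques about the hinge: T sin 29° · 1.8 = 78.4×10×0.9 = 705.6 N·m.
So T = 705.6 / (0.4848 × 1.8) = 808.56 N.
ΣF_y = 0: H_y = (78.4×10) − T sin 29° = 784 − 392 = 392 N.

|H_y| ≈ 392 N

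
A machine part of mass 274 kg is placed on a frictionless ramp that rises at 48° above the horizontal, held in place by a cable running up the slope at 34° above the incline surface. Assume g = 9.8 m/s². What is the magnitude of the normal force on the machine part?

N ≈ 451 N

Take axes along and perpendicular to the incline. Weight components: W sin 48° = 1995 N down-slope, W cos 48° = 1797 N into the surface.
Along incline: T cos 34° = W sin 48° → T = 2407 N.
Perpendicular: N = W cos 48° − T sin 34° = 450.8 N.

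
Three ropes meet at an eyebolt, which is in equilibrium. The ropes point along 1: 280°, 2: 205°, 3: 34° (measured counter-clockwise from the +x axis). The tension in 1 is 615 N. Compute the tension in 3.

Resolve: ΣF_x = 615 cos 280° + T_2 cos 205° + T_3 cos 34° = 0.
        ΣF_y = 615 sin 280° + T_2 sin 205° + T_3 sin 34° = 0.
The known terms sum to (106.8, -605.7) N, so -0.9063 T_2 + 0.8290 T_3 = -106.8 and -0.4226 T_2 + 0.5592 T_3 = 605.7.
Solving simultaneously: T_2 = 3591 N, T_3 = 3797 N.

T_3 ≈ 3800 N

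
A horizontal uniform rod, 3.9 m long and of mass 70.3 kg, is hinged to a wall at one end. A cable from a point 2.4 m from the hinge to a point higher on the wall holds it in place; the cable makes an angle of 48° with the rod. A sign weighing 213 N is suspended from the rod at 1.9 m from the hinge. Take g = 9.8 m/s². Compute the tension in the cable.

T ≈ 980 N

Take torques about the hinge: T sin 48° · 2.4 = 70.3×9.8×1.95 + 213×1.9 = 1748.1 N·m.
So T = 1748.1 / (0.7431 × 2.4) = 980.14 N.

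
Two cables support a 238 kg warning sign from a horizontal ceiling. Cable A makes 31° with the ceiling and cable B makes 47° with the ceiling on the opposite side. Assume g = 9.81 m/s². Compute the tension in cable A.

Weight W = 238 × 9.81 = 2335 N acts straight down.
Horizontal: T_A cos 31° = T_B cos 47°  →  T_B = 1.257 T_A.
Vertical: T_A sin 31° + T_B sin 47° = 2335.
Substituting the horizontal relation into the vertical equation gives 1.434 T_A = 2335, so T_A = 1628 N.

T_A ≈ 1630 N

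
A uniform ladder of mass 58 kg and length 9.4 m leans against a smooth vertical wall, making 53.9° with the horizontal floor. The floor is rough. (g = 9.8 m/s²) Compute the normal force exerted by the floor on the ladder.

N_floor ≈ 568 N

ΣF_y = 0: N_floor = 58×9.8 = 568.4 N.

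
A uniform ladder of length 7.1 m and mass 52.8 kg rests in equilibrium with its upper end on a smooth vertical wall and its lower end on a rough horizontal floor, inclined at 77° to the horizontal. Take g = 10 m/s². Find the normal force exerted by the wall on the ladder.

Torques about the foot: N_wall · 7.1 sin 77° = 52.8×10×3.55 cos 77° → N_wall = 60.949 N.

N_wall ≈ 60.9 N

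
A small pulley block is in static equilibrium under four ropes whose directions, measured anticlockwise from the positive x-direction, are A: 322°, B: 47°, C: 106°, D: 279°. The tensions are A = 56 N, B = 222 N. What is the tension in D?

T_D ≈ 1830 N

Resolve: ΣF_x = 56 cos 322° + 222 cos 47° + T_C cos 106° + T_D cos 279° = 0.
        ΣF_y = 56 sin 322° + 222 sin 47° + T_C sin 106° + T_D sin 279° = 0.
The known terms sum to (195.5, 127.9) N, so -0.2756 T_C + 0.1564 T_D = -195.5 and 0.9613 T_C − 0.9877 T_D = -127.9.
Solving simultaneously: T_C = 1749 N, T_D = 1832 N.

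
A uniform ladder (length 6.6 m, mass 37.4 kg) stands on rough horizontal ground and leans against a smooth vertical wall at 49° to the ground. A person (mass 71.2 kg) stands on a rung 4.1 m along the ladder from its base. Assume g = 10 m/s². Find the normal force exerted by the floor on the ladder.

ΣF_y = 0: N_floor = 37.4×10 + 71.2×10 = 1086 N.

N_floor ≈ 1090 N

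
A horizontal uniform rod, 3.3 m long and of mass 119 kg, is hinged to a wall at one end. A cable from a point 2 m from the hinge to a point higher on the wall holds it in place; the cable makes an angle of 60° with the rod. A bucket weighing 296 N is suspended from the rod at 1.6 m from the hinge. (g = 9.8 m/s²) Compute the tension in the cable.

Take torques about the hinge: T sin 60° · 2 = 119×9.8×1.65 + 296×1.6 = 2397.8 N·m.
So T = 2397.8 / (0.8660 × 2) = 1384.4 N.

T ≈ 1380 N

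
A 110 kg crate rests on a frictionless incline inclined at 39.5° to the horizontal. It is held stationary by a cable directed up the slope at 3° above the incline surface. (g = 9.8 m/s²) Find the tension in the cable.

T ≈ 687 N

Take axes along and perpendicular to the incline. Weight components: W sin 39.5° = 685.7 N down-slope, W cos 39.5° = 831.8 N into the surface.
Along incline: T cos 3° = W sin 39.5° → T = 686.6 N.
Perpendicular: N = W cos 39.5° − T sin 3° = 795.9 N.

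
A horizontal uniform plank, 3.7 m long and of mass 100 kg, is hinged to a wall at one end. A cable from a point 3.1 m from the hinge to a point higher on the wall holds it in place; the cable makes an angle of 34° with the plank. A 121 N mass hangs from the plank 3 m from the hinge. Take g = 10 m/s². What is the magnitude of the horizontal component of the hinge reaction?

H_x ≈ 1060 N

Take torques about the hinge: T sin 34° · 3.1 = 100×10×1.85 + 121×3 = 2213 N·m.
So T = 2213 / (0.5592 × 3.1) = 1276.6 N.
ΣF_x = 0: H_x = T cos 34° = 1058.4 N.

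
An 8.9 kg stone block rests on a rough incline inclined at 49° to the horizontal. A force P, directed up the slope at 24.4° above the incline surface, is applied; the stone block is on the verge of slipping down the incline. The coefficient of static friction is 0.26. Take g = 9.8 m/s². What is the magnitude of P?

P ≈ 63.4 N

On the verge of sliding down the incline, friction equals μN and acts up the slope.
Perpendicular: N + P sin 24.4° = W cos 49° = 57.22 N.
Along incline: P cos 24.4° + μN = W sin 49° with W sin 49° = 65.83 N.
Solving the pair for P and N: P = 63.43 N, N = 31.02 N (and f = μN = 8.065 N).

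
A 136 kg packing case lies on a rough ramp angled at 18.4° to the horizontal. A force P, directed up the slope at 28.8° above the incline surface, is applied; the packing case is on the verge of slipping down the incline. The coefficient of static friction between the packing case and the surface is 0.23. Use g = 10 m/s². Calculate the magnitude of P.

On the verge of sliding down the incline, friction equals μN and acts up the slope.
Perpendicular: N + P sin 28.8° = W cos 18.4° = 1290 N.
Along incline: P cos 28.8° + μN = W sin 18.4° with W sin 18.4° = 429.3 N.
Solving the pair for P and N: P = 173.1 N, N = 1207 N (and f = μN = 277.6 N).

P ≈ 173 N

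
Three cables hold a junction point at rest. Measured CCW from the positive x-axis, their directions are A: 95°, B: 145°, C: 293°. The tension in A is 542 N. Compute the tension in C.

Resolve: ΣF_x = 542 cos 95° + T_B cos 145° + T_C cos 293° = 0.
        ΣF_y = 542 sin 95° + T_B sin 145° + T_C sin 293° = 0.
The known terms sum to (-47.24, 539.9) N, so -0.8192 T_B + 0.3907 T_C = 47.24 and 0.5736 T_B − 0.9205 T_C = -539.9.
Solving simultaneously: T_B = 316.1 N, T_C = 783.5 N.

T_C ≈ 784 N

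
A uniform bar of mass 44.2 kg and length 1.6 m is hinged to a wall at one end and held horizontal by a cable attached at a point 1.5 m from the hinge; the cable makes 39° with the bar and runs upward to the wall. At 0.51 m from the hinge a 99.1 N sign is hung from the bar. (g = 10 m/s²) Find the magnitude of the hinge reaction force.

Take torques about the hinge: T sin 39° · 1.5 = 44.2×10×0.8 + 99.1×0.51 = 404.14 N·m.
So T = 404.14 / (0.6293 × 1.5) = 428.12 N.
ΣF_x = 0: H_x = T cos 39° = 332.72 N.
ΣF_y = 0: H_y = (44.2×10 + 99.1) − T sin 39° = 541.1 − 269.43 = 271.67 N.
|H| = √(H_x² + H_y²) = √((332.72)² + (271.67)²) = 429.54 N.

|H| ≈ 430 N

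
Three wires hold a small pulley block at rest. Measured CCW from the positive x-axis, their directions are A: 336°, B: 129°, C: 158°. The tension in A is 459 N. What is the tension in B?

Resolve: ΣF_x = 459 cos 336° + T_B cos 129° + T_C cos 158° = 0.
        ΣF_y = 459 sin 336° + T_B sin 129° + T_C sin 158° = 0.
The known terms sum to (419.3, -186.7) N, so -0.6293 T_B − 0.9272 T_C = -419.3 and 0.7771 T_B + 0.3746 T_C = 186.7.
Solving simultaneously: T_B = 33.04 N, T_C = 429.8 N.

T_B ≈ 33 N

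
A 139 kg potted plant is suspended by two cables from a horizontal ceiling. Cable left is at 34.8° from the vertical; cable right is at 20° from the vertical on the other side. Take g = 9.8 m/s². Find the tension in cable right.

T_right ≈ 951 N

Angles from the horizontal: cable left is 90° − 34.8° = 55.2°, cable right is 90° − 20° = 70°.
Weight W = 139 × 9.8 = 1362 N acts straight down.
Horizontal: T_left cos 55.2° = T_right cos 70°  →  T_left = 0.5993 T_right.
Vertical: T_left sin 55.2° + T_right sin 70° = 1362.
Substituting the horizontal relation into the vertical equation gives 1.432 T_right = 1362, so T_right = 951.4 N.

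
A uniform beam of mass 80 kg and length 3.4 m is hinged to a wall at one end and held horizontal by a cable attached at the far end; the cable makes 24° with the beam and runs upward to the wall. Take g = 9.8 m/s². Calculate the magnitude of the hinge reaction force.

Take torques about the hinge: T sin 24° · 3.4 = 80×9.8×1.7 = 1332.8 N·m.
So T = 1332.8 / (0.4067 × 3.4) = 963.77 N.
ΣF_x = 0: H_x = T cos 24° = 880.45 N.
ΣF_y = 0: H_y = (80×9.8) − T sin 24° = 784 − 392 = 392 N.
|H| = √(H_x² + H_y²) = √((880.45)² + (392)²) = 963.77 N.

|H| ≈ 964 N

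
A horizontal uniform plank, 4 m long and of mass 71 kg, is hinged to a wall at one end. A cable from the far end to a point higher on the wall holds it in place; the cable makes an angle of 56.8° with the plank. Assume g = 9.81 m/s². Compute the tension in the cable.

Take torques about the hinge: T sin 56.8° · 4 = 71×9.81×2 = 1393 N·m.
So T = 1393 / (0.8368 × 4) = 416.19 N.

T ≈ 416 N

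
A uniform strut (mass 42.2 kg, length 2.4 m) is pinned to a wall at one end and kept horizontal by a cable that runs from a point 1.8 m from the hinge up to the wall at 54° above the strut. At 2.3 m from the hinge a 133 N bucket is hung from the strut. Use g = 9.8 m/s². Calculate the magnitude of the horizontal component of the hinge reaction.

H_x ≈ 324 N

Take torques about the hinge: T sin 54° · 1.8 = 42.2×9.8×1.2 + 133×2.3 = 802.17 N·m.
So T = 802.17 / (0.8090 × 1.8) = 550.86 N.
ΣF_x = 0: H_x = T cos 54° = 323.78 N.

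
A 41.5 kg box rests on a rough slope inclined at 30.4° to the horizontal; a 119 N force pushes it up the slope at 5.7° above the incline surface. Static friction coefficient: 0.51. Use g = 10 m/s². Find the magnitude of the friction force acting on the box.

f ≈ 91.6 N

Axes along / perpendicular to the incline. W sin 30.4° = 210 N down-slope; W cos 30.4° = 357.9 N into the surface.
Perpendicular: N = W cos 30.4° − P sin 5.7° = 357.9 − 11.82 = 346.1 N.
Along incline: P cos 5.7° + f = W sin 30.4° (friction acts up-slope) → f = 210 − 118.4 = 91.59 N.
|f| = 91.59 N ≤ μN = 176.5 N, so the box is indeed static.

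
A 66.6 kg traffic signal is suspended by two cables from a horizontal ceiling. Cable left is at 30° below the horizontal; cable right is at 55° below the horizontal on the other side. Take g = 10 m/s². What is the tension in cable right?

T_right ≈ 579 N

Weight W = 66.6 × 10 = 666 N acts straight down.
Horizontal: T_left cos 30° = T_right cos 55°  →  T_left = 0.6623 T_right.
Vertical: T_left sin 30° + T_right sin 55° = 666.
Substituting the horizontal relation into the vertical equation gives 1.15 T_right = 666, so T_right = 579 N.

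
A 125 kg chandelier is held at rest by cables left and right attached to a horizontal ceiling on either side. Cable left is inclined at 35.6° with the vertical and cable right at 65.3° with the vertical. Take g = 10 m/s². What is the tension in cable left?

T_left ≈ 1160 N

Angles from the horizontal: cable left is 90° − 35.6° = 54.4°, cable right is 90° − 65.3° = 24.7°.
Weight W = 125 × 10 = 1250 N acts straight down.
Horizontal: T_left cos 54.4° = T_right cos 24.7°  →  T_right = 0.6407 T_left.
Vertical: T_left sin 54.4° + T_right sin 24.7° = 1250.
Substituting the horizontal relation into the vertical equation gives 1.081 T_left = 1250, so T_left = 1156 N.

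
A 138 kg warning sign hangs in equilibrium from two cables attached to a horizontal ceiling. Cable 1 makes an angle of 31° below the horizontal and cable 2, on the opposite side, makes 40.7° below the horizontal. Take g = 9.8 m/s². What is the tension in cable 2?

T_2 ≈ 1220 N

Weight W = 138 × 9.8 = 1352 N acts straight down.
Horizontal: T_1 cos 31° = T_2 cos 40.7°  →  T_1 = 0.8845 T_2.
Vertical: T_1 sin 31° + T_2 sin 40.7° = 1352.
Substituting the horizontal relation into the vertical equation gives 1.108 T_2 = 1352, so T_2 = 1221 N.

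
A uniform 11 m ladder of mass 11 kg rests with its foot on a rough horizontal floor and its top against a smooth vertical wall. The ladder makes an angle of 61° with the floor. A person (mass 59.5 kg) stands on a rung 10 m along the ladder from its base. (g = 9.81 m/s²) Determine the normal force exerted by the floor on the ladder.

ΣF_y = 0: N_floor = 11×9.81 + 59.5×9.81 = 691.61 N.

N_floor ≈ 692 N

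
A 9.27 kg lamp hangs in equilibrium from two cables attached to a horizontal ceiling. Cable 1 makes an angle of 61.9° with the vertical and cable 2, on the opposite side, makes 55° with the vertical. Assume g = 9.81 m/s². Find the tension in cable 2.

T_2 ≈ 90 N

Angles from the horizontal: cable 1 is 90° − 61.9° = 28.1°, cable 2 is 90° − 55° = 35°.
Weight W = 9.27 × 9.81 = 90.94 N acts straight down.
Horizontal: T_1 cos 28.1° = T_2 cos 35°  →  T_1 = 0.9286 T_2.
Vertical: T_1 sin 28.1° + T_2 sin 35° = 90.94.
Substituting the horizontal relation into the vertical equation gives 1.011 T_2 = 90.94, so T_2 = 89.95 N.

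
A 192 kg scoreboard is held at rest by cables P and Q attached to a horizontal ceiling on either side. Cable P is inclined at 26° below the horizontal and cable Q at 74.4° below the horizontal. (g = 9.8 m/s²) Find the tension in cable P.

Weight W = 192 × 9.8 = 1882 N acts straight down.
Horizontal: T_P cos 26° = T_Q cos 74.4°  →  T_Q = 3.342 T_P.
Vertical: T_P sin 26° + T_Q sin 74.4° = 1882.
Substituting the horizontal relation into the vertical equation gives 3.657 T_P = 1882, so T_P = 514.5 N.

T_P ≈ 514 N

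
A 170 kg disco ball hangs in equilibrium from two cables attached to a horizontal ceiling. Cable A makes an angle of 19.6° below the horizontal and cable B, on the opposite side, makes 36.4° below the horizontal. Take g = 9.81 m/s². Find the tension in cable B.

T_B ≈ 1900 N

Weight W = 170 × 9.81 = 1668 N acts straight down.
Horizontal: T_A cos 19.6° = T_B cos 36.4°  →  T_A = 0.8544 T_B.
Vertical: T_A sin 19.6° + T_B sin 36.4° = 1668.
Substituting the horizontal relation into the vertical equation gives 0.88 T_B = 1668, so T_B = 1895 N.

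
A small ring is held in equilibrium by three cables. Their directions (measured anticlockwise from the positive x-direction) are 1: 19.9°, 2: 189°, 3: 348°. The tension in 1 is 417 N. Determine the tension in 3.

T_3 ≈ 220 N

Resolve: ΣF_x = 417 cos 19.9° + T_2 cos 189° + T_3 cos 348° = 0.
        ΣF_y = 417 sin 19.9° + T_2 sin 189° + T_3 sin 348° = 0.
The known terms sum to (392.1, 141.9) N, so -0.9877 T_2 + 0.9781 T_3 = -392.1 and -0.1564 T_2 − 0.2079 T_3 = -141.9.
Solving simultaneously: T_2 = 614.9 N, T_3 = 220 N.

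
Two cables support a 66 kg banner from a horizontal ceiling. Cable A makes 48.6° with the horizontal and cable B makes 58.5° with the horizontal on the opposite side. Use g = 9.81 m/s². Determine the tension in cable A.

T_A ≈ 354 N

Weight W = 66 × 9.81 = 647.5 N acts straight down.
Horizontal: T_A cos 48.6° = T_B cos 58.5°  →  T_B = 1.266 T_A.
Vertical: T_A sin 48.6° + T_B sin 58.5° = 647.5.
Substituting the horizontal relation into the vertical equation gives 1.829 T_A = 647.5, so T_A = 353.9 N.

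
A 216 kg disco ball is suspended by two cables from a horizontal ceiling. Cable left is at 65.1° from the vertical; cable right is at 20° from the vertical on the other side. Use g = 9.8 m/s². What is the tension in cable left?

T_left ≈ 727 N

Angles from the horizontal: cable left is 90° − 65.1° = 24.9°, cable right is 90° − 20° = 70°.
Weight W = 216 × 9.8 = 2117 N acts straight down.
Horizontal: T_left cos 24.9° = T_right cos 70°  →  T_right = 2.652 T_left.
Vertical: T_left sin 24.9° + T_right sin 70° = 2117.
Substituting the horizontal relation into the vertical equation gives 2.913 T_left = 2117, so T_left = 726.6 N.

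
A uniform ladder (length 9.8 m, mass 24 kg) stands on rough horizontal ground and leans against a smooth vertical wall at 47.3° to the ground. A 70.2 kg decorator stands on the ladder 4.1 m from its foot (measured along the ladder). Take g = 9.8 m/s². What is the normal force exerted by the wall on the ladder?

N_wall ≈ 374 N

Torques about the foot: N_wall · 9.8 sin 47.3° = 24×9.8×4.9 cos 47.3° + 70.2×9.8×4.1 cos 47.3° → N_wall = 374.11 N.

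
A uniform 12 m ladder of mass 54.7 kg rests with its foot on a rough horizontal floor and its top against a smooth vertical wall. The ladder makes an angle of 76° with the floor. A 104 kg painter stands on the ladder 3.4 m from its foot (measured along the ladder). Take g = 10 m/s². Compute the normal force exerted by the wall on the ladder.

N_wall ≈ 142 N

Torques about the foot: N_wall · 12 sin 76° = 54.7×10×6 cos 76° + 104×10×3.4 cos 76° → N_wall = 141.66 N.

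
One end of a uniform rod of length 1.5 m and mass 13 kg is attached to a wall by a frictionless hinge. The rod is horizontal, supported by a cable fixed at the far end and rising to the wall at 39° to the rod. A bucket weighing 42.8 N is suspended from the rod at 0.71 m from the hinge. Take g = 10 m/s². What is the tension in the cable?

Take torques about the hinge: T sin 39° · 1.5 = 13×10×0.75 + 42.8×0.71 = 127.89 N·m.
So T = 127.89 / (0.6293 × 1.5) = 135.48 N.

T ≈ 135 N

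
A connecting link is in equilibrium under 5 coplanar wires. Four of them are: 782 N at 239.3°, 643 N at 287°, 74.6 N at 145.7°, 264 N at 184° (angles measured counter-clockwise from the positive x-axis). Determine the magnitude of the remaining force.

F ≈ 1370 N

Sum the known components: ΣF_x = -536.2 N, ΣF_y = -1264 N.
For equilibrium the remaining force must supply (−ΣF_x, −ΣF_y) = (536.2, 1264) N.
Magnitude = √((536.2)² + (1264)²) = 1373 N; direction = atan2(1264, 536.2) = 67.0°.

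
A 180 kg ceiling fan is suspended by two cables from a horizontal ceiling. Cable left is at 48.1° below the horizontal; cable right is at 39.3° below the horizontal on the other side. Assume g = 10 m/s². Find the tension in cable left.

Weight W = 180 × 10 = 1800 N acts straight down.
Horizontal: T_left cos 48.1° = T_right cos 39.3°  →  T_right = 0.863 T_left.
Vertical: T_left sin 48.1° + T_right sin 39.3° = 1800.
Substituting the horizontal relation into the vertical equation gives 1.291 T_left = 1800, so T_left = 1394 N.

T_left ≈ 1390 N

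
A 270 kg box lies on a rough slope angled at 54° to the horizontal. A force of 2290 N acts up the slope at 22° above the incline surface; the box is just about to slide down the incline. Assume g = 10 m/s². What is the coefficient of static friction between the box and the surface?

μ ≈ 0.0838

On the verge of sliding down the incline, friction is at its maximum μN and acts up the slope.
Perpendicular to incline: N = W cos 54° − P sin 22° = 1587 − 857.8 = 729.2 N.
Along incline: P cos 22° + μN = W sin 54° → μ = (W sin 54° − P cos 22°) / N = 0.08379.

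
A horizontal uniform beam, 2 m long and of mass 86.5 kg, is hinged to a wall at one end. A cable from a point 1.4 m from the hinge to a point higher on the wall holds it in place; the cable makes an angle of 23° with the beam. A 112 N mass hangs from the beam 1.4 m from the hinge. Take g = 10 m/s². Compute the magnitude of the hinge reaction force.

Take torques about the hinge: T sin 23° · 1.4 = 86.5×10×1 + 112×1.4 = 1021.8 N·m.
So T = 1021.8 / (0.3907 × 1.4) = 1867.9 N.
ΣF_x = 0: H_x = T cos 23° = 1719.4 N.
ΣF_y = 0: H_y = (86.5×10 + 112) − T sin 23° = 977 − 729.86 = 247.14 N.
|H| = √(H_x² + H_y²) = √((1719.4)² + (247.14)²) = 1737.1 N.

|H| ≈ 1740 N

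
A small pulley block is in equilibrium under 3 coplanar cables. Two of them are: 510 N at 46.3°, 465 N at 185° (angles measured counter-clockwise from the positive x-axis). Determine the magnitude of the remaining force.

F ≈ 346 N

Sum the known components: ΣF_x = -110.9 N, ΣF_y = 328.2 N.
For equilibrium the remaining force must supply (−ΣF_x, −ΣF_y) = (110.9, -328.2) N.
Magnitude = √((110.9)² + (-328.2)²) = 346.4 N; direction = atan2(-328.2, 110.9) = 288.7°.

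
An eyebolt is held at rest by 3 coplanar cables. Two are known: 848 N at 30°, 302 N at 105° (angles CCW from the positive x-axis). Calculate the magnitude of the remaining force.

Sum the known components: ΣF_x = 656.2 N, ΣF_y = 715.7 N.
For equilibrium the remaining force must supply (−ΣF_x, −ΣF_y) = (-656.2, -715.7) N.
Magnitude = √((-656.2)² + (-715.7)²) = 971 N; direction = atan2(-715.7, -656.2) = 227.5°.

F ≈ 971 N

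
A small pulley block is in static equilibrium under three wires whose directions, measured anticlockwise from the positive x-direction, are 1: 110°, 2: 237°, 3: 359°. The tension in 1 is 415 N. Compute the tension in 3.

Resolve: ΣF_x = 415 cos 110° + T_2 cos 237° + T_3 cos 359° = 0.
        ΣF_y = 415 sin 110° + T_2 sin 237° + T_3 sin 359° = 0.
The known terms sum to (-141.9, 390) N, so -0.5446 T_2 + 0.9998 T_3 = 141.9 and -0.8387 T_2 − 0.0175 T_3 = -390.
Solving simultaneously: T_2 = 456.9 N, T_3 = 390.8 N.

T_3 ≈ 391 N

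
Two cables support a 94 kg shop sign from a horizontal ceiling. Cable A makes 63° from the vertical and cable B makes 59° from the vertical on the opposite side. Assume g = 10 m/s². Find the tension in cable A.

Angles from the horizontal: cable A is 90° − 63° = 27°, cable B is 90° − 59° = 31°.
Weight W = 94 × 10 = 940 N acts straight down.
Horizontal: T_A cos 27° = T_B cos 31°  →  T_B = 1.039 T_A.
Vertical: T_A sin 27° + T_B sin 31° = 940.
Substituting the horizontal relation into the vertical equation gives 0.9894 T_A = 940, so T_A = 950.1 N.

T_A ≈ 950 N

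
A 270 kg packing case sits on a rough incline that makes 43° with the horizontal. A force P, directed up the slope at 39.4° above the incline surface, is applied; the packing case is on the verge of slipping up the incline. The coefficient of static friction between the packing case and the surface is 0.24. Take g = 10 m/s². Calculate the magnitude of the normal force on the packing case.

N ≈ 386 N

On the verge of sliding up the incline, friction equals μN and acts down the slope.
Perpendicular: N + P sin 39.4° = W cos 43° = 1975 N.
Along incline: P cos 39.4° = W sin 43° + μN  with W sin 43° = 1841 N.
Solving the pair for P and N: P = 2503 N, N = 386 N (and f = μN = 92.64 N).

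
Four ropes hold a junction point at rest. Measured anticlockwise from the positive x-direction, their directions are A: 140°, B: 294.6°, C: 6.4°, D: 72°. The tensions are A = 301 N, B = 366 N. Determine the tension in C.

Resolve: ΣF_x = 301 cos 140° + 366 cos 294.6° + T_C cos 6.4° + T_D cos 72° = 0.
        ΣF_y = 301 sin 140° + 366 sin 294.6° + T_C sin 6.4° + T_D sin 72° = 0.
The known terms sum to (-78.22, -139.3) N, so 0.9938 T_C + 0.3090 T_D = 78.22 and 0.1115 T_C + 0.9511 T_D = 139.3.
Solving simultaneously: T_C = 34.42 N, T_D = 142.4 N.

T_C ≈ 34.4 N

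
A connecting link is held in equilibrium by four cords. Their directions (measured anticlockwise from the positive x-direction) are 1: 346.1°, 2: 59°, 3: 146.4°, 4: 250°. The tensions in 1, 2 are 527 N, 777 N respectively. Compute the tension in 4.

Resolve: ΣF_x = 527 cos 346.1° + 777 cos 59° + T_3 cos 146.4° + T_4 cos 250° = 0.
        ΣF_y = 527 sin 346.1° + 777 sin 59° + T_3 sin 146.4° + T_4 sin 250° = 0.
The known terms sum to (911.8, 539.4) N, so -0.8329 T_3 − 0.3420 T_4 = -911.8 and 0.5534 T_3 − 0.9397 T_4 = -539.4.
Solving simultaneously: T_3 = 691.7 N, T_4 = 981.4 N.

T_4 ≈ 981 N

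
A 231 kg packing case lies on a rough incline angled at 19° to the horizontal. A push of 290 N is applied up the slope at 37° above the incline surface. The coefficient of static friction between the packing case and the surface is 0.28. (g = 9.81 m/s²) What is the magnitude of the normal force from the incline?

Axes along / perpendicular to the incline. W sin 19° = 737.8 N down-slope; W cos 19° = 2143 N into the surface.
Perpendicular: N = W cos 19° − P sin 37° = 2143 − 174.5 = 1968 N.
Along incline: P cos 37° + f = W sin 19° (friction acts up-slope) → f = 737.8 − 231.6 = 506.2 N.
|f| = 506.2 N ≤ μN = 551.1 N, so the packing case is indeed static.

N ≈ 1970 N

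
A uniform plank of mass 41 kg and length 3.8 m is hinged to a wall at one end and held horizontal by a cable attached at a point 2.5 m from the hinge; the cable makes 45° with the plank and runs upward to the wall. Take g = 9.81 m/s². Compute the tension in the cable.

T ≈ 432 N

Take torques about the hinge: T sin 45° · 2.5 = 41×9.81×1.9 = 764.2 N·m.
So T = 764.2 / (0.7071 × 2.5) = 432.3 N.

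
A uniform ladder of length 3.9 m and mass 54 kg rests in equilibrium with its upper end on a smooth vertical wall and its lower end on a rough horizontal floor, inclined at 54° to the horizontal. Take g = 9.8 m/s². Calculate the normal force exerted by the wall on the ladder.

Torques about the foot: N_wall · 3.9 sin 54° = 54×9.8×1.95 cos 54° → N_wall = 192.24 N.

N_wall ≈ 192 N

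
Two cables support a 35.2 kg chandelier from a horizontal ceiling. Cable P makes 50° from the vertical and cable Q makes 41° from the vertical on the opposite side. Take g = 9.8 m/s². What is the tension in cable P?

Angles from the horizontal: cable P is 90° − 50° = 40°, cable Q is 90° − 41° = 49°.
Weight W = 35.2 × 9.8 = 345 N acts straight down.
Horizontal: T_P cos 40° = T_Q cos 49°  →  T_Q = 1.168 T_P.
Vertical: T_P sin 40° + T_Q sin 49° = 345.
Substituting the horizontal relation into the vertical equation gives 1.524 T_P = 345, so T_P = 226.3 N.

T_P ≈ 226 N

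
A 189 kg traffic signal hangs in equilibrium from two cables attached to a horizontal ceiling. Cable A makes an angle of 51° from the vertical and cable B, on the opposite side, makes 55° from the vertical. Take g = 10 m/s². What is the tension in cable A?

Angles from the horizontal: cable A is 90° − 51° = 39°, cable B is 90° − 55° = 35°.
Weight W = 189 × 10 = 1890 N acts straight down.
Horizontal: T_A cos 39° = T_B cos 35°  →  T_B = 0.9487 T_A.
Vertical: T_A sin 39° + T_B sin 35° = 1890.
Substituting the horizontal relation into the vertical equation gives 1.173 T_A = 1890, so T_A = 1611 N.

T_A ≈ 1610 N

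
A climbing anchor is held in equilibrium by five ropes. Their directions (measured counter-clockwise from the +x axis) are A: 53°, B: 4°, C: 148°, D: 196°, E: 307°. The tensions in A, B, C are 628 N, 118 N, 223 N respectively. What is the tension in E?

T_E ≈ 556 N

Resolve: ΣF_x = 628 cos 53° + 118 cos 4° + 223 cos 148° + T_D cos 196° + T_E cos 307° = 0.
        ΣF_y = 628 sin 53° + 118 sin 4° + 223 sin 148° + T_D sin 196° + T_E sin 307° = 0.
The known terms sum to (306.5, 627.9) N, so -0.9613 T_D + 0.6018 T_E = -306.5 and -0.2756 T_D − 0.7986 T_E = -627.9.
Solving simultaneously: T_D = 667 N, T_E = 556.1 N.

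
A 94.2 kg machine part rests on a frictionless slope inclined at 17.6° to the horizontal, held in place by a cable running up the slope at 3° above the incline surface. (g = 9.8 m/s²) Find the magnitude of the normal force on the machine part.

Take axes along and perpendicular to the incline. Weight components: W sin 17.6° = 279.1 N down-slope, W cos 17.6° = 879.9 N into the surface.
Along incline: T cos 3° = W sin 17.6° → T = 279.5 N.
Perpendicular: N = W cos 17.6° − T sin 3° = 865.3 N.

N ≈ 865 N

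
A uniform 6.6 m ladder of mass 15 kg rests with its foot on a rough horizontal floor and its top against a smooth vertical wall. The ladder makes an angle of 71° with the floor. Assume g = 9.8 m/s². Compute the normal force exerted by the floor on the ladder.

ΣF_y = 0: N_floor = 15×9.8 = 147 N.

N_floor ≈ 147 N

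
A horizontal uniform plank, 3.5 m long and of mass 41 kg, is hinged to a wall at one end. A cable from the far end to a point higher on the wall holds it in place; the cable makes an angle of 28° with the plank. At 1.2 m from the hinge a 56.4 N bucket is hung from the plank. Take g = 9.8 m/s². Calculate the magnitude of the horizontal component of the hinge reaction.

Take torques about the hinge: T sin 28° · 3.5 = 41×9.8×1.75 + 56.4×1.2 = 770.83 N·m.
So T = 770.83 / (0.4695 × 3.5) = 469.12 N.
ΣF_x = 0: H_x = T cos 28° = 414.21 N.

H_x ≈ 414 N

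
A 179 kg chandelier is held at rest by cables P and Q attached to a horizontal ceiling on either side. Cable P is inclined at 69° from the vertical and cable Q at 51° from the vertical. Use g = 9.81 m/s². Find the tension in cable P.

T_P ≈ 1580 N

Angles from the horizontal: cable P is 90° − 69° = 21°, cable Q is 90° − 51° = 39°.
Weight W = 179 × 9.81 = 1756 N acts straight down.
Horizontal: T_P cos 21° = T_Q cos 39°  →  T_Q = 1.201 T_P.
Vertical: T_P sin 21° + T_Q sin 39° = 1756.
Substituting the horizontal relation into the vertical equation gives 1.114 T_P = 1756, so T_P = 1576 N.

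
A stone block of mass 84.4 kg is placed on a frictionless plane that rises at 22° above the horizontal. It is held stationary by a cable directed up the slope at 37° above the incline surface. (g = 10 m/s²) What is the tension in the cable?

Take axes along and perpendicular to the incline. Weight components: W sin 22° = 316.2 N down-slope, W cos 22° = 782.5 N into the surface.
Along incline: T cos 37° = W sin 22° → T = 395.9 N.
Perpendicular: N = W cos 22° − T sin 37° = 544.3 N.

T ≈ 396 N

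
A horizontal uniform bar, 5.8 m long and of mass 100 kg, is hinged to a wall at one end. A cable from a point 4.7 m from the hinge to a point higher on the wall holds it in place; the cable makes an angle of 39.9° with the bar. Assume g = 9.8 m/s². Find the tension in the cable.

T ≈ 943 N

Take torques about the hinge: T sin 39.9° · 4.7 = 100×9.8×2.9 = 2842 N·m.
So T = 2842 / (0.6414 × 4.7) = 942.68 N.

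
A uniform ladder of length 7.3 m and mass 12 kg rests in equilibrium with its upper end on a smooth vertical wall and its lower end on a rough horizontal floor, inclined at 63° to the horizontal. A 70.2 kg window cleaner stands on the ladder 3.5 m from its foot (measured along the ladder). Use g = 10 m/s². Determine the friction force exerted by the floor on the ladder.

Torques about the foot: N_wall · 7.3 sin 63° = 12×10×3.65 cos 63° + 70.2×10×3.5 cos 63° → N_wall = 202.07 N.
ΣF_x = 0: f_floor = N_wall = 202.07 N.

f ≈ 202 N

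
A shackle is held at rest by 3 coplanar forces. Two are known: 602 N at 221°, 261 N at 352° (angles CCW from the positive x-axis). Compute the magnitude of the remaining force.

Sum the known components: ΣF_x = -195.9 N, ΣF_y = -431.3 N.
For equilibrium the remaining force must supply (−ΣF_x, −ΣF_y) = (195.9, 431.3) N.
Magnitude = √((195.9)² + (431.3)²) = 473.7 N; direction = atan2(431.3, 195.9) = 65.6°.

F ≈ 474 N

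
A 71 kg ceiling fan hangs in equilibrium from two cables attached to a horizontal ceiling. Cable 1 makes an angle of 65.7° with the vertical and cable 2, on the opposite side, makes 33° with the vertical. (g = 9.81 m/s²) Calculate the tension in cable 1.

T_1 ≈ 384 N

Angles from the horizontal: cable 1 is 90° − 65.7° = 24.3°, cable 2 is 90° − 33° = 57°.
Weight W = 71 × 9.81 = 696.5 N acts straight down.
Horizontal: T_1 cos 24.3° = T_2 cos 57°  →  T_2 = 1.673 T_1.
Vertical: T_1 sin 24.3° + T_2 sin 57° = 696.5.
Substituting the horizontal relation into the vertical equation gives 1.815 T_1 = 696.5, so T_1 = 383.8 N.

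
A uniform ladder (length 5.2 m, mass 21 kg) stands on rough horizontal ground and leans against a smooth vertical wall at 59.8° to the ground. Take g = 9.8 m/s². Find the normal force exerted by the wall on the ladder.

Torques about the foot: N_wall · 5.2 sin 59.8° = 21×9.8×2.6 cos 59.8° → N_wall = 59.889 N.

N_wall ≈ 59.9 N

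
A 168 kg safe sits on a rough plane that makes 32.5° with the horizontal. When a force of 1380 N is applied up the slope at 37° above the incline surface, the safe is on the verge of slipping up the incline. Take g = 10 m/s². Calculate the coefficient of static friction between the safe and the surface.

On the verge of sliding up the incline, friction is at its maximum μN and acts down the slope.
Perpendicular to incline: N = W cos 32.5° − P sin 37° = 1417 − 830.5 = 586.4 N.
Along incline: P cos 37° − μN = W sin 32.5° → μ = −(W sin 32.5° − P cos 37°) / N = 0.3401.

μ ≈ 0.340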